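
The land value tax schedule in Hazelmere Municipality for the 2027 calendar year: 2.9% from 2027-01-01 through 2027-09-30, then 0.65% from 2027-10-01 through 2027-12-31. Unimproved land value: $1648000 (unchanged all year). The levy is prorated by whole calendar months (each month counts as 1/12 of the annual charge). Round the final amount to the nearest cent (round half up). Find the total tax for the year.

$38522.00

2027-01-01 to 2027-09-30: 9 months at 2.9% → $1648000 × 2.9% × 9/12 = $35844.0000
2027-10-01 to 2027-12-31: 3 months at 0.65% → $1648000 × 0.65% × 3/12 = $2678.0000
Total = $38522.0000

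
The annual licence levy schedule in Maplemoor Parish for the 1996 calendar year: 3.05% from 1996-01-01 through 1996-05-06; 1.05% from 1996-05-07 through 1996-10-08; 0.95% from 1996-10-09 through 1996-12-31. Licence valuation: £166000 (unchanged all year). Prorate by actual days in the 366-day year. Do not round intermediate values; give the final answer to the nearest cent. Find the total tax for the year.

£2856.92

1996-01-01 to 1996-05-06: 127 days at 3.05% → £166000 × 3.05% × 127/366 = £1756.8333
1996-05-07 to 1996-10-08: 155 days at 1.05% → £166000 × 1.05% × 155/366 = £738.1557
1996-10-09 to 1996-12-31: 84 days at 0.95% → £166000 × 0.95% × 84/366 = £361.9344
Total = £2856.9235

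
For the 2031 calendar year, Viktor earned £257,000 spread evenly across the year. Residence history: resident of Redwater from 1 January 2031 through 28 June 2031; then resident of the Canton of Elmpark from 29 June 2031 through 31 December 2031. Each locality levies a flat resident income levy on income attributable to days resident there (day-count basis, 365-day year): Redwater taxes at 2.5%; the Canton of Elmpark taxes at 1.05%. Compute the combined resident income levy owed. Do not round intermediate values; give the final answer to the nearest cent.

£4,526.02

Redwater, 1 January – 28 June 2031: 179 days → £257,000 × 2.5% × 179/365 = £3,150.8904
The Canton of Elmpark, 29 June – 31 December 2031: 186 days → £257,000 × 1.05% × 186/365 = £1,375.1260
Total = £4,526.0164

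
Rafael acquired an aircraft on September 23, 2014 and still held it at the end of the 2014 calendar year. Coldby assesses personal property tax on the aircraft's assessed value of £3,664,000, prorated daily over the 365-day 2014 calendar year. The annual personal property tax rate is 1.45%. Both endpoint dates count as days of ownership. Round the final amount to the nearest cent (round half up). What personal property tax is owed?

Days held (September 23 – December 31, 2014): 100 out of 365
Tax = £3,664,000 × 1.45% × 100/365 = £14,555.6164

£14,555.62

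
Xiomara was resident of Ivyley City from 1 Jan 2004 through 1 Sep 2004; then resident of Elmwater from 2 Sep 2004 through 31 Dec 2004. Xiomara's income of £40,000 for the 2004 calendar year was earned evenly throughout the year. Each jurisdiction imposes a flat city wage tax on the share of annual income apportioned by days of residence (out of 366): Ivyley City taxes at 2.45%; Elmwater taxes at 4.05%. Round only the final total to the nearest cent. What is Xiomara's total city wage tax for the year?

Ivyley City, 1 Jan – 1 Sep 2004: 245 days → £40,000 × 2.45% × 245/366 = £656.0109
Elmwater, 2 Sep – 31 Dec 2004: 121 days → £40,000 × 4.05% × 121/366 = £535.5738
Total = £1,191.5847

£1,191.58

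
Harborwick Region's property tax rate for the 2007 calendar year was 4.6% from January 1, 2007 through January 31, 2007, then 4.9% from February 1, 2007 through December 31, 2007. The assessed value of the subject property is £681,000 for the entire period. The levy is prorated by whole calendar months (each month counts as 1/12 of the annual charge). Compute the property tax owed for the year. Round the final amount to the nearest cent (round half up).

January 1 – January 31, 2007: 1 month at 4.6% → £681,000 × 4.6% × 1/12 = £2,610.5000
February 1 – December 31, 2007: 11 months at 4.9% → £681,000 × 4.9% × 11/12 = £30,588.2500
Total = £33,198.7500

£33,198.75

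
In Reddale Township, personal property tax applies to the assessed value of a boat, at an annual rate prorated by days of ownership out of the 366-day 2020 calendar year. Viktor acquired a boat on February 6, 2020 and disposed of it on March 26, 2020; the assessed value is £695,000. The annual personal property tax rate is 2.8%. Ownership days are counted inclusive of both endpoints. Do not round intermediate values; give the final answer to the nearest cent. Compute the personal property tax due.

£2,658.47

Days held (February 6 – March 26, 2020): 50 out of 366
Tax = £695,000 × 2.8% × 50/366 = £2,658.4699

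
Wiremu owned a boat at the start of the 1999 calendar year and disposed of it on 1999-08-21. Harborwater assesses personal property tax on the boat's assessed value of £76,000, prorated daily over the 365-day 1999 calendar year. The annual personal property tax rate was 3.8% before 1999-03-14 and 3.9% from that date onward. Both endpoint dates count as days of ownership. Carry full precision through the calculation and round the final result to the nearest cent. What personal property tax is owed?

1999-01-01 to 1999-03-13: 72 days at 3.8% → £76,000 × 3.8% × 72/365 = £569.6877
1999-03-14 to 1999-08-21: 161 days at 3.9% → £76,000 × 3.9% × 161/365 = £1,307.4082
Total = £1,877.0959

£1,877.10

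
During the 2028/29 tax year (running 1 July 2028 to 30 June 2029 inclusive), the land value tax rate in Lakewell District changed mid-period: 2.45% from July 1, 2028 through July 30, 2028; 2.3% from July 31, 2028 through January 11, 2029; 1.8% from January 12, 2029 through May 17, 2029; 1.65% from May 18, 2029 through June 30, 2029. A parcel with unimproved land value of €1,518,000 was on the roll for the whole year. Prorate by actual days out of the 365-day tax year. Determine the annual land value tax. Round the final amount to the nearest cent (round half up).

€31,291.59

July 1 – July 30, 2028: 30 days at 2.45% → €1,518,000 × 2.45% × 30/365 = €3,056.7945
July 31, 2028 – January 11, 2029: 165 days at 2.3% → €1,518,000 × 2.3% × 165/365 = €15,783.0411
January 12 – May 17, 2029: 126 days at 1.8% → €1,518,000 × 1.8% × 126/365 = €9,432.3945
May 18 – June 30, 2029: 44 days at 1.65% → €1,518,000 × 1.65% × 44/365 = €3,019.3644
Total = €31,291.5945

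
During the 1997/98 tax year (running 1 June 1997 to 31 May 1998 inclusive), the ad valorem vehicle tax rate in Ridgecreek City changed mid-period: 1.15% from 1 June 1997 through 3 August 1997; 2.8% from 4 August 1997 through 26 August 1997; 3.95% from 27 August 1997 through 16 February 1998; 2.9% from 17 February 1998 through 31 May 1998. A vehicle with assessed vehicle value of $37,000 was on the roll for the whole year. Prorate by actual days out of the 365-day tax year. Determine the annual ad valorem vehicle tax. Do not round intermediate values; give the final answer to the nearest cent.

$1,142.34

1 June – 3 August 1997: 64 days at 1.15% → $37,000 × 1.15% × 64/365 = $74.6082
4 August – 26 August 1997: 23 days at 2.8% → $37,000 × 2.8% × 23/365 = $65.2822
27 August 1997 – 16 February 1998: 174 days at 3.95% → $37,000 × 3.95% × 174/365 = $696.7151
17 February – 31 May 1998: 104 days at 2.9% → $37,000 × 2.9% × 104/365 = $305.7315
Total = $1,142.3370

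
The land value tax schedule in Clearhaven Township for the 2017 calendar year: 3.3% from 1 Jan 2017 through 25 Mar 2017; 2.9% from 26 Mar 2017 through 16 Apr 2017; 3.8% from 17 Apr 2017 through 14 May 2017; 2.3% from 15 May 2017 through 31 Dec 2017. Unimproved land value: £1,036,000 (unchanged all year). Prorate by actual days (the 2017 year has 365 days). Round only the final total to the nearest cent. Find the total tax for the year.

£27,778.99

1 Jan – 25 Mar 2017: 84 days at 3.3% → £1,036,000 × 3.3% × 84/365 = £7,867.9233
26 Mar – 16 Apr 2017: 22 days at 2.9% → £1,036,000 × 2.9% × 22/365 = £1,810.8712
17 Apr – 14 May 2017: 28 days at 3.8% → £1,036,000 × 3.8% × 28/365 = £3,020.0110
15 May – 31 Dec 2017: 231 days at 2.3% → £1,036,000 × 2.3% × 231/365 = £15,080.1863
Total = £27,778.9918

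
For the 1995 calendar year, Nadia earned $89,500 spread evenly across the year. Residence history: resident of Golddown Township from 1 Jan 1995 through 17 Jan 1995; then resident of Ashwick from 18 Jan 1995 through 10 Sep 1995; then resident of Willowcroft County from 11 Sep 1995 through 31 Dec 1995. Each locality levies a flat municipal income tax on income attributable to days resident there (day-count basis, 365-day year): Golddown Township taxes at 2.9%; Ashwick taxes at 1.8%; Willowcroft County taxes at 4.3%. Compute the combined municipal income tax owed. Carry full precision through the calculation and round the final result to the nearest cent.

Golddown Township, 1 Jan – 17 Jan 1995: 17 days → $89,500 × 2.9% × 17/365 = $120.8863
Ashwick, 18 Jan – 10 Sep 1995: 236 days → $89,500 × 1.8% × 236/365 = $1,041.6329
Willowcroft County, 11 Sep – 31 Dec 1995: 112 days → $89,500 × 4.3% × 112/365 = $1,180.9096
Total = $2,343.4288

$2,343.43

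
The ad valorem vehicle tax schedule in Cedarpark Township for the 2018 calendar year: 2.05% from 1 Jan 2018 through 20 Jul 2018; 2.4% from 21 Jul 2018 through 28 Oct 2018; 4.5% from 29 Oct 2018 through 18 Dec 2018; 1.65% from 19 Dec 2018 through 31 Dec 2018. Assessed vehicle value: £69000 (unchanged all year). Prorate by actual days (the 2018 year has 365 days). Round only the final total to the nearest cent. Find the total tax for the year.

1 Jan – 20 Jul 2018: 201 days at 2.05% → £69000 × 2.05% × 201/365 = £778.9438
21 Jul – 28 Oct 2018: 100 days at 2.4% → £69000 × 2.4% × 100/365 = £453.6986
29 Oct – 18 Dec 2018: 51 days at 4.5% → £69000 × 4.5% × 51/365 = £433.8493
19 Dec – 31 Dec 2018: 13 days at 1.65% → £69000 × 1.65% × 13/365 = £40.5493
Total = £1707.0411

£1707.04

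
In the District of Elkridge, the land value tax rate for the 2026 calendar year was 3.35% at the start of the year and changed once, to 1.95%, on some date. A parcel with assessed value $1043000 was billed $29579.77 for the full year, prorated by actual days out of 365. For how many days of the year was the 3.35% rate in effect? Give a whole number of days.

231 days

Let d = days at the first rate; then 365 − d days at the second rate.
$1043000 × [3.35%·d + 1.95%·(365−d)] / 365 = $29579.77
Solving gives d = 231, so the new rate took effect on 20 Aug 2026.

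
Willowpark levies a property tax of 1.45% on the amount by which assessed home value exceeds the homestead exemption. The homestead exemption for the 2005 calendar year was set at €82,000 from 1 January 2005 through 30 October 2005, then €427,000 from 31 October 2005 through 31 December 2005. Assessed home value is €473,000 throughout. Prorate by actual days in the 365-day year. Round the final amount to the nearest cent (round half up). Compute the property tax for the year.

1 January – 30 October 2005: 303 days, exemption €82,000 → (€473,000 − €82,000) × 1.45% × 303/365 = €4,706.4616
31 October – 31 December 2005: 62 days, exemption €427,000 → (€473,000 − €427,000) × 1.45% × 62/365 = €113.2986
Total = €4,819.7603

€4,819.76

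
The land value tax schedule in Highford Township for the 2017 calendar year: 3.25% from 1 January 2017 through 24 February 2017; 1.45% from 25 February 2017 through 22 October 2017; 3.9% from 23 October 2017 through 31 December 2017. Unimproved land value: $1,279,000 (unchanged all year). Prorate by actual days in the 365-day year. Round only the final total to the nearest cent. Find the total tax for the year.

1 January – 24 February 2017: 55 days at 3.25% → $1,279,000 × 3.25% × 55/365 = $6,263.5959
25 February – 22 October 2017: 240 days at 1.45% → $1,279,000 × 1.45% × 240/365 = $12,194.3014
23 October – 31 December 2017: 70 days at 3.9% → $1,279,000 × 3.9% × 70/365 = $9,566.2192
Total = $28,024.1164

$28,024.12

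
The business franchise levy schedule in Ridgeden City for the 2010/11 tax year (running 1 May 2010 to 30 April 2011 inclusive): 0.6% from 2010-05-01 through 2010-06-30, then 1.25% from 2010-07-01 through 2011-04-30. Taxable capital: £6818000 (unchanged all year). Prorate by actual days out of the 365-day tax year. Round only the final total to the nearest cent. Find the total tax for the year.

£77818.60

2010-05-01 to 2010-06-30: 61 days at 0.6% → £6818000 × 0.6% × 61/365 = £6836.6795
2010-07-01 to 2011-04-30: 304 days at 1.25% → £6818000 × 1.25% × 304/365 = £70981.9178
Total = £77818.5973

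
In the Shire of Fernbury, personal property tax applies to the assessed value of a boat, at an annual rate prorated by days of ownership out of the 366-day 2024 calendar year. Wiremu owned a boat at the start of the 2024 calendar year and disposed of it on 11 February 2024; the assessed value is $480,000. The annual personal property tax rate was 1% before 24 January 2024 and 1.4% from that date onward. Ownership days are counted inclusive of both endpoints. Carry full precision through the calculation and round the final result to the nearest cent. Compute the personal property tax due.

1 January – 23 January 2024: 23 days at 1% → $480,000 × 1% × 23/366 = $301.6393
24 January – 11 February 2024: 19 days at 1.4% → $480,000 × 1.4% × 19/366 = $348.8525
Total = $650.4918

$650.49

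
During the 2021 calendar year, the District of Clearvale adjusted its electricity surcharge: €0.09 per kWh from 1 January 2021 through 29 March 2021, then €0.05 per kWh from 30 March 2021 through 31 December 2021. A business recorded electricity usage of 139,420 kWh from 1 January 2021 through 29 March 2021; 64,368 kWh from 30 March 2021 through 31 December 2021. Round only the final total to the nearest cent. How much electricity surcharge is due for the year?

1 January – 29 March 2021: 139,420 kWh at €0.09/kWh → €12,547.80
30 March – 31 December 2021: 64,368 kWh at €0.05/kWh → €3,218.40

€15,766.20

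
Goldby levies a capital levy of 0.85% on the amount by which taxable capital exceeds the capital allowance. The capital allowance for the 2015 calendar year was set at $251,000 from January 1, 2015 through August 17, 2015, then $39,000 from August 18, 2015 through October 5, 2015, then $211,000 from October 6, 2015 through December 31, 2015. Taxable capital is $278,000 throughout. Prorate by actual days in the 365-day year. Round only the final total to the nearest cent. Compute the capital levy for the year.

$552.45

January 1 – August 17, 2015: 229 days, exemption $251,000 → ($278,000 − $251,000) × 0.85% × 229/365 = $143.9877
August 18 – October 5, 2015: 49 days, exemption $39,000 → ($278,000 − $39,000) × 0.85% × 49/365 = $272.7219
October 6 – December 31, 2015: 87 days, exemption $211,000 → ($278,000 − $211,000) × 0.85% × 87/365 = $135.7438
Total = $552.4534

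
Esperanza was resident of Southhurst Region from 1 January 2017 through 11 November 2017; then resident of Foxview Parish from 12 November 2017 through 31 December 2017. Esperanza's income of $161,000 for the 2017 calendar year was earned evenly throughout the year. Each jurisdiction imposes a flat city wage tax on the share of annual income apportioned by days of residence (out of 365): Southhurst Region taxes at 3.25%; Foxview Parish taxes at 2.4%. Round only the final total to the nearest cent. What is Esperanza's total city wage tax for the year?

Southhurst Region, 1 January – 11 November 2017: 315 days → $161,000 × 3.25% × 315/365 = $4,515.7192
Foxview Parish, 12 November – 31 December 2017: 50 days → $161,000 × 2.4% × 50/365 = $529.3151
Total = $5,045.0342

$5,045.03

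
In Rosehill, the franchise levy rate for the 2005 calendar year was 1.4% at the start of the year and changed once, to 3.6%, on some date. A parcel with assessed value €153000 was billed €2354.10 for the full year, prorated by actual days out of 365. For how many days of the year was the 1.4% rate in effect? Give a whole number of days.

342 days

Let d = days at the first rate; then 365 − d days at the second rate.
€153000 × [1.4%·d + 3.6%·(365−d)] / 365 = €2354.10
Solving gives d = 342, so the new rate took effect on December 9, 2005.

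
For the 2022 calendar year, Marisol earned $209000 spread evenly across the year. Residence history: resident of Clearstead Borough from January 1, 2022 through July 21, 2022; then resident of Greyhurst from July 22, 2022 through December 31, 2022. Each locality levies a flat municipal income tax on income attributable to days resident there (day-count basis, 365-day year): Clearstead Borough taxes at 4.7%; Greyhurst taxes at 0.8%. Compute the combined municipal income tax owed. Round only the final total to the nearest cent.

$6182.96

Clearstead Borough, January 1 – July 21, 2022: 202 days → $209000 × 4.7% × 202/365 = $5436.2904
Greyhurst, July 22 – December 31, 2022: 163 days → $209000 × 0.8% × 163/365 = $746.6740
Total = $6182.9644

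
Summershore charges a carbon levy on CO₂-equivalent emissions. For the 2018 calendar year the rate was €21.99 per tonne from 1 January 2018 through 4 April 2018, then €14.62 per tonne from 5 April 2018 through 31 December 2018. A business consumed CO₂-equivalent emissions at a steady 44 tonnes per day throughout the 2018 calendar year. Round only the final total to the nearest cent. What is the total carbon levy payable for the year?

1 January – 4 April 2018: 94 days × 44 tonnes/day = 4,136 tonnes at €21.99/tonne → €90950.64
5 April – 31 December 2018: 271 days × 44 tonnes/day = 11,924 tonnes at €14.62/tonne → €174328.88

€265279.52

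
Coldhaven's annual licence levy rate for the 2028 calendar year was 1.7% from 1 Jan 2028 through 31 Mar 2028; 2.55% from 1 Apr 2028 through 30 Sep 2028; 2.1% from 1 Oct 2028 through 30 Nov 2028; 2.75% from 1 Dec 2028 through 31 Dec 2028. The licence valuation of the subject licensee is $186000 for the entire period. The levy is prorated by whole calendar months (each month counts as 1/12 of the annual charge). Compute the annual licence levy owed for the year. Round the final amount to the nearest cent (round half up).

$4239.25

1 Jan – 31 Mar 2028: 3 months at 1.7% → $186000 × 1.7% × 3/12 = $790.5000
1 Apr – 30 Sep 2028: 6 months at 2.55% → $186000 × 2.55% × 6/12 = $2371.5000
1 Oct – 30 Nov 2028: 2 months at 2.1% → $186000 × 2.1% × 2/12 = $651.0000
1 Dec – 31 Dec 2028: 1 month at 2.75% → $186000 × 2.75% × 1/12 = $426.2500
Total = $4239.2500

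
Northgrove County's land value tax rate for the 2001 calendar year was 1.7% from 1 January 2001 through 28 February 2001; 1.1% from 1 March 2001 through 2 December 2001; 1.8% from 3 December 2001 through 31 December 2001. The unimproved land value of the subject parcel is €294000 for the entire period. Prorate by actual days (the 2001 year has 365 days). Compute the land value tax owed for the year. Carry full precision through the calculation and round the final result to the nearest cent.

€3682.65

1 January – 28 February 2001: 59 days at 1.7% → €294000 × 1.7% × 59/365 = €807.8959
1 March – 2 December 2001: 277 days at 1.1% → €294000 × 1.1% × 277/365 = €2454.2959
3 December – 31 December 2001: 29 days at 1.8% → €294000 × 1.8% × 29/365 = €420.4603
Total = €3682.6521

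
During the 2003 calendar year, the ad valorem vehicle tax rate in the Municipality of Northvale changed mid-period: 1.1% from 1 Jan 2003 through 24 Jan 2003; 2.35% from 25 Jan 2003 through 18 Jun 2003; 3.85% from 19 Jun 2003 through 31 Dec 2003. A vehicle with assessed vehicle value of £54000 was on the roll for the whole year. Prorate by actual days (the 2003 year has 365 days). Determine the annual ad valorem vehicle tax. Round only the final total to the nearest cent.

1 Jan – 24 Jan 2003: 24 days at 1.1% → £54000 × 1.1% × 24/365 = £39.0575
25 Jan – 18 Jun 2003: 145 days at 2.35% → £54000 × 2.35% × 145/365 = £504.1233
19 Jun – 31 Dec 2003: 196 days at 3.85% → £54000 × 3.85% × 196/365 = £1116.3945
Total = £1659.5753

£1659.58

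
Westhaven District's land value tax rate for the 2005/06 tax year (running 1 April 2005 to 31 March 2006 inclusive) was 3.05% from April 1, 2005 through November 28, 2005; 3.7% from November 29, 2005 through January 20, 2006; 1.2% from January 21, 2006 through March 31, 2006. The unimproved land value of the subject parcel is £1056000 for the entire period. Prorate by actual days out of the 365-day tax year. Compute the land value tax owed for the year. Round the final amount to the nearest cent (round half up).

April 1 – November 28, 2005: 242 days at 3.05% → £1056000 × 3.05% × 242/365 = £21354.3452
November 29, 2005 – January 20, 2006: 53 days at 3.7% → £1056000 × 3.7% × 53/365 = £5673.4685
January 21 – March 31, 2006: 70 days at 1.2% → £1056000 × 1.2% × 70/365 = £2430.2466
Total = £29458.0603

£29458.06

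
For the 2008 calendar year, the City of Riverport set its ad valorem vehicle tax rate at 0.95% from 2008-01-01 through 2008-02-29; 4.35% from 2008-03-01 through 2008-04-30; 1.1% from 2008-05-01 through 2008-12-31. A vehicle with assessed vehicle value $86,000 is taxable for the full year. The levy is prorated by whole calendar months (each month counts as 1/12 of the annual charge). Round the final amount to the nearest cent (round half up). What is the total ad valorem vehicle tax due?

$1,390.33

2008-01-01 to 2008-02-29: 2 months at 0.95% → $86,000 × 0.95% × 2/12 = $136.1667
2008-03-01 to 2008-04-30: 2 months at 4.35% → $86,000 × 4.35% × 2/12 = $623.5000
2008-05-01 to 2008-12-31: 8 months at 1.1% → $86,000 × 1.1% × 8/12 = $630.6667
Total = $1,390.3333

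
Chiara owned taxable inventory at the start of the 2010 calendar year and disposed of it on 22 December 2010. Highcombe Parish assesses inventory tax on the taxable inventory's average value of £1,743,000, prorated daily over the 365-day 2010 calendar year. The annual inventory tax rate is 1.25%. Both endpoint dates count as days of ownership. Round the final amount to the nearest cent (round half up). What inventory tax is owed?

£21,250.27

Days held (1 January – 22 December 2010): 356 out of 365
Tax = £1,743,000 × 1.25% × 356/365 = £21,250.2740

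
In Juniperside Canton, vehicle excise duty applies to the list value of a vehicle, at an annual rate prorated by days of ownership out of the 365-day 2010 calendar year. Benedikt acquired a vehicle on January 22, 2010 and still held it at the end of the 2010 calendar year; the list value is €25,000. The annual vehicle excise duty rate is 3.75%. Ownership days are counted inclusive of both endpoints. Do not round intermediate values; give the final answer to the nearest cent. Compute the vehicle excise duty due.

€883.56

Days held (January 22 – December 31, 2010): 344 out of 365
Tax = €25,000 × 3.75% × 344/365 = €883.5616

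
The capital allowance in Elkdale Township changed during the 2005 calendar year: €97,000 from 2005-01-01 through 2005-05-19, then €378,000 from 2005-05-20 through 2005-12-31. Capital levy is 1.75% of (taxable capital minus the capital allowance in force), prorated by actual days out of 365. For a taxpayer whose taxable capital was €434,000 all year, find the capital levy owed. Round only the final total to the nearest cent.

€2,852.69

2005-01-01 to 2005-05-19: 139 days, exemption €97,000 → (€434,000 − €97,000) × 1.75% × 139/365 = €2,245.8973
2005-05-20 to 2005-12-31: 226 days, exemption €378,000 → (€434,000 − €378,000) × 1.75% × 226/365 = €606.7945
Total = €2,852.6918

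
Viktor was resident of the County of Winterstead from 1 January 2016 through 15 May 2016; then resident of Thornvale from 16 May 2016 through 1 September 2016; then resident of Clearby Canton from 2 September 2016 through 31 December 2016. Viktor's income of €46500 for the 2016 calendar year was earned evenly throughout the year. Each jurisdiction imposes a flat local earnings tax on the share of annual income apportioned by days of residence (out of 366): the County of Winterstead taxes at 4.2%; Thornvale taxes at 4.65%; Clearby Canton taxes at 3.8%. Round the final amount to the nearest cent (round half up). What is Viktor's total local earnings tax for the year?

The County of Winterstead, 1 January – 15 May 2016: 136 days → €46500 × 4.2% × 136/366 = €725.7049
Thornvale, 16 May – 1 September 2016: 109 days → €46500 × 4.65% × 109/366 = €643.9488
Clearby Canton, 2 September – 31 December 2016: 121 days → €46500 × 3.8% × 121/366 = €584.1721
Total = €1953.8258

€1953.83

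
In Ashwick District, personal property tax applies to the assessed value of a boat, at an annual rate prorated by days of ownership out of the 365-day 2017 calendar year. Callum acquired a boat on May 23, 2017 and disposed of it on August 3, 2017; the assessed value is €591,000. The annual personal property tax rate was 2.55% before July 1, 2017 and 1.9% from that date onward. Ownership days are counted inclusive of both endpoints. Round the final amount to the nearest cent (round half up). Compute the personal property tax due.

€2,656.26

May 23 – June 30, 2017: 39 days at 2.55% → €591,000 × 2.55% × 39/365 = €1,610.2726
July 1 – August 3, 2017: 34 days at 1.9% → €591,000 × 1.9% × 34/365 = €1,045.9890
Total = €2,656.2616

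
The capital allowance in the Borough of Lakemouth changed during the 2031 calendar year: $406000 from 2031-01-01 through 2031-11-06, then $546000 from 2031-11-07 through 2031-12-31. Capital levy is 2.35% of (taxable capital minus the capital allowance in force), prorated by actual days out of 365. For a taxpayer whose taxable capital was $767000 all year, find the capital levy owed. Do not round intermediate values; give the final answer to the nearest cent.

$7987.75

2031-01-01 to 2031-11-06: 310 days, exemption $406000 → ($767000 − $406000) × 2.35% × 310/365 = $7205.1644
2031-11-07 to 2031-12-31: 55 days, exemption $546000 → ($767000 − $546000) × 2.35% × 55/365 = $782.5822
Total = $7987.7466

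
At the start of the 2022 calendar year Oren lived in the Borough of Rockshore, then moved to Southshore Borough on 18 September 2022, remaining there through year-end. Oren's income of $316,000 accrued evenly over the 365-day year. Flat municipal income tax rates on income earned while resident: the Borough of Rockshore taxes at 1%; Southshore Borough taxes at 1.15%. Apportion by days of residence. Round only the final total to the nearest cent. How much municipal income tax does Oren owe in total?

The Borough of Rockshore, 1 January – 17 September 2022: 260 days → $316,000 × 1% × 260/365 = $2,250.9589
Southshore Borough, 18 September – 31 December 2022: 105 days → $316,000 × 1.15% × 105/365 = $1,045.3973
Total = $3,296.3562

$3,296.36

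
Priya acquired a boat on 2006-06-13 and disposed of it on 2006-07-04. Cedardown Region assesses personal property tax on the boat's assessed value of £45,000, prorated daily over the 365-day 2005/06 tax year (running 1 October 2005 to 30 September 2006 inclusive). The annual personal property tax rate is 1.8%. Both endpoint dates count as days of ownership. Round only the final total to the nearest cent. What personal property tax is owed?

£48.82

Days held (2006-06-13 to 2006-07-04): 22 out of 365
Tax = £45,000 × 1.8% × 22/365 = £48.8219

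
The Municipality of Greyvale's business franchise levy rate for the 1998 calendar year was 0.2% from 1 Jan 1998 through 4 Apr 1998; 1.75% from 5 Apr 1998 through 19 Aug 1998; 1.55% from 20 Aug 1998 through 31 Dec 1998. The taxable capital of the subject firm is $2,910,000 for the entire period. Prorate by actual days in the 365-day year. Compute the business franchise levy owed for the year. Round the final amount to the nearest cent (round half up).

$37,172.26

1 Jan – 4 Apr 1998: 94 days at 0.2% → $2,910,000 × 0.2% × 94/365 = $1,498.8493
5 Apr – 19 Aug 1998: 137 days at 1.75% → $2,910,000 × 1.75% × 137/365 = $19,114.3151
20 Aug – 31 Dec 1998: 134 days at 1.55% → $2,910,000 × 1.55% × 134/365 = $16,559.0959
Total = $37,172.2603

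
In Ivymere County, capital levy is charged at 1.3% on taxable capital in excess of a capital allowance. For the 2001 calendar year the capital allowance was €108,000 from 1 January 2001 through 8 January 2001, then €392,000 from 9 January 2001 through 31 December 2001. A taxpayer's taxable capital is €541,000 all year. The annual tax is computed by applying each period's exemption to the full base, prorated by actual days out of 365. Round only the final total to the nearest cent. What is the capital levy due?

1 January – 8 January 2001: 8 days, exemption €108,000 → (€541,000 − €108,000) × 1.3% × 8/365 = €123.3753
9 January – 31 December 2001: 357 days, exemption €392,000 → (€541,000 − €392,000) × 1.3% × 357/365 = €1,894.5452
Total = €2,017.9205

€2,017.92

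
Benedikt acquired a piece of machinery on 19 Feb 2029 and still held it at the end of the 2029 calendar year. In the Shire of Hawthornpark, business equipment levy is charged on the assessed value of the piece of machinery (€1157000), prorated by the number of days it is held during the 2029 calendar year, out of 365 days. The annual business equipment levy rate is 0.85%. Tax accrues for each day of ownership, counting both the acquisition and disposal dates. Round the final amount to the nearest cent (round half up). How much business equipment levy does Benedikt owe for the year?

Days held (19 Feb – 31 Dec 2029): 316 out of 365
Tax = €1157000 × 0.85% × 316/365 = €8514.2521

€8514.25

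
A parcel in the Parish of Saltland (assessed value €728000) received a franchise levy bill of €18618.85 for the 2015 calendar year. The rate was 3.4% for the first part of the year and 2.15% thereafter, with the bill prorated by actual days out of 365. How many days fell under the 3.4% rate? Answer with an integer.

119 days

Let d = days at the first rate; then 365 − d days at the second rate.
€728000 × [3.4%·d + 2.15%·(365−d)] / 365 = €18618.85
Solving gives d = 119, so the new rate took effect on 30 Apr 2015.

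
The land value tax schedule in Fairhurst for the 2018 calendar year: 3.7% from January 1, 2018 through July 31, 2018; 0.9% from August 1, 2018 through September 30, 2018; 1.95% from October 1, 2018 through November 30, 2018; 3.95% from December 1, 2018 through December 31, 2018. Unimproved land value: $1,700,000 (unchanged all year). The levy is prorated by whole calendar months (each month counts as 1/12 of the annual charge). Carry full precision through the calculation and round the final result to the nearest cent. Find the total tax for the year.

$50,362.50

January 1 – July 31, 2018: 7 months at 3.7% → $1,700,000 × 3.7% × 7/12 = $36,691.6667
August 1 – September 30, 2018: 2 months at 0.9% → $1,700,000 × 0.9% × 2/12 = $2,550.0000
October 1 – November 30, 2018: 2 months at 1.95% → $1,700,000 × 1.95% × 2/12 = $5,525.0000
December 1 – December 31, 2018: 1 month at 3.95% → $1,700,000 × 3.95% × 1/12 = $5,595.8333
Total = $50,362.5000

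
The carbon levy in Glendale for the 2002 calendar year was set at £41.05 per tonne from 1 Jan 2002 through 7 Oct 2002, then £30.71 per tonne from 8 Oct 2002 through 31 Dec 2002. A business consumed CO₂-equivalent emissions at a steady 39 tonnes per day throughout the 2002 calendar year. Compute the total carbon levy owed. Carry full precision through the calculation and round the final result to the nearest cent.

1 Jan – 7 Oct 2002: 280 days × 39 tonnes/day = 10,920 tonnes at £41.05/tonne → £448266.00
8 Oct – 31 Dec 2002: 85 days × 39 tonnes/day = 3,315 tonnes at £30.71/tonne → £101803.65

£550069.65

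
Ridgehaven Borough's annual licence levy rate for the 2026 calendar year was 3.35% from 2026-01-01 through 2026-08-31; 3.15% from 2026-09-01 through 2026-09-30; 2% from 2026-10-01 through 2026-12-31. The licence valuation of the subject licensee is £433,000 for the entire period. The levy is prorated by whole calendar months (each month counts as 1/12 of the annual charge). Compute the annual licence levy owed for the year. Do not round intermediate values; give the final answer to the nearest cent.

£12,971.96

2026-01-01 to 2026-08-31: 8 months at 3.35% → £433,000 × 3.35% × 8/12 = £9,670.3333
2026-09-01 to 2026-09-30: 1 month at 3.15% → £433,000 × 3.15% × 1/12 = £1,136.6250
2026-10-01 to 2026-12-31: 3 months at 2% → £433,000 × 2% × 3/12 = £2,165.0000
Total = £12,971.9583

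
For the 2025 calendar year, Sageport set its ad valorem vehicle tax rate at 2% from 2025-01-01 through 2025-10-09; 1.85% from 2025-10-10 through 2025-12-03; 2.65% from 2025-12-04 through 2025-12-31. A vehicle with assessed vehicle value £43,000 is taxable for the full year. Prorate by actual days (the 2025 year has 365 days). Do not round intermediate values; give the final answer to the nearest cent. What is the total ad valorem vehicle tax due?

2025-01-01 to 2025-10-09: 282 days at 2% → £43,000 × 2% × 282/365 = £664.4384
2025-10-10 to 2025-12-03: 55 days at 1.85% → £43,000 × 1.85% × 55/365 = £119.8699
2025-12-04 to 2025-12-31: 28 days at 2.65% → £43,000 × 2.65% × 28/365 = £87.4137
Total = £871.7219

£871.72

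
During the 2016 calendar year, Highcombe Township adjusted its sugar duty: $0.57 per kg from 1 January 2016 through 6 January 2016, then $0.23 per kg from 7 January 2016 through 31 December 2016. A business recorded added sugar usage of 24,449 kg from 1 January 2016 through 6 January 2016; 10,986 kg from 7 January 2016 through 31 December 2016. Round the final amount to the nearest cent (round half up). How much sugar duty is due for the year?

$16,462.71

1 January – 6 January 2016: 24,449 kg at $0.57/kg → $13,935.93
7 January – 31 December 2016: 10,986 kg at $0.23/kg → $2,526.78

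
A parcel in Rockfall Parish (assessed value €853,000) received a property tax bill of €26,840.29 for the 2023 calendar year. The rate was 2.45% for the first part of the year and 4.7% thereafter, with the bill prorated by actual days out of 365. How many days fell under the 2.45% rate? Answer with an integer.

252 days

Let d = days at the first rate; then 365 − d days at the second rate.
€853,000 × [2.45%·d + 4.7%·(365−d)] / 365 = €26,840.29
Solving gives d = 252, so the new rate took effect on September 10, 2023.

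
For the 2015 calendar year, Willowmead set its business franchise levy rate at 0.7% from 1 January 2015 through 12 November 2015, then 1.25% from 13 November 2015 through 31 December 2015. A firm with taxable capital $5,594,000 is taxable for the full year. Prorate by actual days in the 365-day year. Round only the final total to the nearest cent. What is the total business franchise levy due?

1 January – 12 November 2015: 316 days at 0.7% → $5,594,000 × 0.7% × 316/365 = $33,901.1726
13 November – 31 December 2015: 49 days at 1.25% → $5,594,000 × 1.25% × 49/365 = $9,387.1918
Total = $43,288.3644

$43,288.36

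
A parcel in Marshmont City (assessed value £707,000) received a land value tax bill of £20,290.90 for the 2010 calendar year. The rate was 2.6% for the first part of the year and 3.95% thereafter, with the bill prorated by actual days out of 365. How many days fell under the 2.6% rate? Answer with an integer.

292 days

Let d = days at the first rate; then 365 − d days at the second rate.
£707,000 × [2.6%·d + 3.95%·(365−d)] / 365 = £20,290.90
Solving gives d = 292, so the new rate took effect on 20 October 2010.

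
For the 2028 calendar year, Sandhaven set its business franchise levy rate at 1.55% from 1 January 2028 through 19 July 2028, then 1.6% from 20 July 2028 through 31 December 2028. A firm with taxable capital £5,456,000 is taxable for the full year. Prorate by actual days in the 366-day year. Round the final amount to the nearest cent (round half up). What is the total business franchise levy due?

£85,797.84

1 January – 19 July 2028: 201 days at 1.55% → £5,456,000 × 1.55% × 201/366 = £46,443.0820
20 July – 31 December 2028: 165 days at 1.6% → £5,456,000 × 1.6% × 165/366 = £39,354.7541
Total = £85,797.8361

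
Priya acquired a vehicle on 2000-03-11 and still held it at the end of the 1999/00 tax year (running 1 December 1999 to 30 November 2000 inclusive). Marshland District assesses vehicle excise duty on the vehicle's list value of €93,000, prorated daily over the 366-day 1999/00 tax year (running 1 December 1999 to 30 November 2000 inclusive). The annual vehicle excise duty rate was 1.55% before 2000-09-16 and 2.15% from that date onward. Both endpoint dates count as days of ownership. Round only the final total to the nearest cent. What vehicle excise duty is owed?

€1,159.58

2000-03-11 to 2000-09-15: 189 days at 1.55% → €93,000 × 1.55% × 189/366 = €744.3811
2000-09-16 to 2000-11-30: 76 days at 2.15% → €93,000 × 2.15% × 76/366 = €415.1967
Total = €1,159.5779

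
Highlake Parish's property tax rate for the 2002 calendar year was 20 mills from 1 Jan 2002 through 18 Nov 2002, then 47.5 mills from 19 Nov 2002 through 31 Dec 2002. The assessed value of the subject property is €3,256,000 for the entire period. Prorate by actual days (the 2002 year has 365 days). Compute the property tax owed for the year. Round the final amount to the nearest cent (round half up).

1 Jan – 18 Nov 2002: 322 days at 20 mills → €3,256,000 × 2% × 322/365 = €57,448.3288
19 Nov – 31 Dec 2002: 43 days at 47.5 mills → €3,256,000 × 4.75% × 43/365 = €18,220.2192
Total = €75,668.5479

€75,668.55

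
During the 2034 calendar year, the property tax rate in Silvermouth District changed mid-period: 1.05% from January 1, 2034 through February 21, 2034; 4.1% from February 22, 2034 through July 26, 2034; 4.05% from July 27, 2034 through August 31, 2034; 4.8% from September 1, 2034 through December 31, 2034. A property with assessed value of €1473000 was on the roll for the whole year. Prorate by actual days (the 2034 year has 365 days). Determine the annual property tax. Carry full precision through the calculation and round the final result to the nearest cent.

January 1 – February 21, 2034: 52 days at 1.05% → €1473000 × 1.05% × 52/365 = €2203.4466
February 22 – July 26, 2034: 155 days at 4.1% → €1473000 × 4.1% × 155/365 = €25646.3425
July 27 – August 31, 2034: 36 days at 4.05% → €1473000 × 4.05% × 36/365 = €5883.9288
September 1 – December 31, 2034: 122 days at 4.8% → €1473000 × 4.8% × 122/365 = €23632.5699
Total = €57366.2877

€57366.29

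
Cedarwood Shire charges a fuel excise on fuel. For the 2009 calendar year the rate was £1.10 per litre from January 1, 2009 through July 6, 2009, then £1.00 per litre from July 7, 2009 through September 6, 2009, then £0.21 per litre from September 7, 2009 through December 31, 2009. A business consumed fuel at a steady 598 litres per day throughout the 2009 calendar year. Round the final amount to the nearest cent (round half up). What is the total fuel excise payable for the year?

£174651.88

January 1 – July 6, 2009: 187 days × 598 litres/day = 111,826 litres at £1.10/litre → £123008.60
July 7 – September 6, 2009: 62 days × 598 litres/day = 37,076 litres at £1.00/litre → £37076.00
September 7 – December 31, 2009: 116 days × 598 litres/day = 69,368 litres at £0.21/litre → £14567.28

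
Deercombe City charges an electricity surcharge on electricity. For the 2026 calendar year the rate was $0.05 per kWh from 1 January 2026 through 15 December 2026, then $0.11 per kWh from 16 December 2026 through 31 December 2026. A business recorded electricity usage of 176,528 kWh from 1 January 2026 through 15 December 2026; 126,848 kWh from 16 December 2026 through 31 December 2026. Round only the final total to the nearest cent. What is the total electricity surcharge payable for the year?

$22779.68

1 January – 15 December 2026: 176,528 kWh at $0.05/kWh → $8826.40
16 December – 31 December 2026: 126,848 kWh at $0.11/kWh → $13953.28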